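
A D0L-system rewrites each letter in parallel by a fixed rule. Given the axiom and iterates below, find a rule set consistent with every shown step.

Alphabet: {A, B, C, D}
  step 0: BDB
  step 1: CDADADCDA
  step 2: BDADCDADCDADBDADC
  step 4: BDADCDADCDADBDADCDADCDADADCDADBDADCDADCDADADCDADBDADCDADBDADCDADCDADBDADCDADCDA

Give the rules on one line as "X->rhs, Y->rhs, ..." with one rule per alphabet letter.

A->C, B->CDA, C->B, D->DAD

  step 1 ⇒ step 2: CDADADCDA ⇒ B·DAD·C·DAD·C·DAD·B·DAD·C
    A ↦ C
    C ↦ B
    D ↦ DAD
  step 0 ⇒ step 1: BDB ⇒ CDA·DAD·CDA
    B ↦ CDA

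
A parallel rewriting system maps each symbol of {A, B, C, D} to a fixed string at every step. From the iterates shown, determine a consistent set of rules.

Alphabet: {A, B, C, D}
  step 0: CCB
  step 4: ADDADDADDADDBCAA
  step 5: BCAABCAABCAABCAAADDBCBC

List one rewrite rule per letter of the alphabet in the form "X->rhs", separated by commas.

  step 4 ⇒ step 5: ADDADDADDADDBCAA ⇒ BC·A·A·BC·A·A·BC·A·A·BC·A·A·A·DD·BC·BC
    A ↦ BC
    B ↦ A
    C ↦ DD
    D ↦ A

A->BC, B->A, C->DD, D->A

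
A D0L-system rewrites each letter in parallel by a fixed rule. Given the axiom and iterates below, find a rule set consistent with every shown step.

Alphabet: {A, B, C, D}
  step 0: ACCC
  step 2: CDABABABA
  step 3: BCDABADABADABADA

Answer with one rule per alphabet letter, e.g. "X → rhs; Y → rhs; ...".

A->DA, B->BA, C->B, D->C

  step 2 ⇒ step 3: CDABABABA ⇒ B·C·DA·BA·DA·BA·DA·BA·DA
    A ↦ DA
    B ↦ BA
    C ↦ B
    D ↦ C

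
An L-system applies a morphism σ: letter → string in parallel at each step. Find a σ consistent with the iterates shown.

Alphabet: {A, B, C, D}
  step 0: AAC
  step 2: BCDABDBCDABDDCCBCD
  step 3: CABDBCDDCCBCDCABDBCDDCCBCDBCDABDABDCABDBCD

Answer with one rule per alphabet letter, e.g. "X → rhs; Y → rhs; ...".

  step 2 ⇒ step 3: BCDABDBCDABDDCCBCD ⇒ C·ABD·BCD·DC·C·BCD·C·ABD·BCD·DC·C·BCD·BCD·ABD·ABD·C·ABD·BCD
    A ↦ DC
    B ↦ C
    C ↦ ABD
    D ↦ BCD

A->DC, B->C, C->ABD, D->BCD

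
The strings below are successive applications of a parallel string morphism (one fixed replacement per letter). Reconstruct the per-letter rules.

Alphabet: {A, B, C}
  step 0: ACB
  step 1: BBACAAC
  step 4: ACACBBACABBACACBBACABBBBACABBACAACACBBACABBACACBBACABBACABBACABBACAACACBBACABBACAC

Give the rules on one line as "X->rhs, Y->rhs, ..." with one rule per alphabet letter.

  step 0 ⇒ step 1: ACB ⇒ BB·ACA·AC
    A ↦ BB
    B ↦ AC
    C ↦ ACA

A->BB, B->AC, C->ACA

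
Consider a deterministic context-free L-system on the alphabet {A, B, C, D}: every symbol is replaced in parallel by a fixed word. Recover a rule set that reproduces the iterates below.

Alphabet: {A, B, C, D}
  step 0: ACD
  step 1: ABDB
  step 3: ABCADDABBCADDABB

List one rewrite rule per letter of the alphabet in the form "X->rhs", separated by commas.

A->AB, B->CAD, C->D, D->B

  step 0 ⇒ step 1: ACD ⇒ AB·D·B
    A ↦ AB
    C ↦ D
    D ↦ B
    B ↦ CAD  (constrained at step 1)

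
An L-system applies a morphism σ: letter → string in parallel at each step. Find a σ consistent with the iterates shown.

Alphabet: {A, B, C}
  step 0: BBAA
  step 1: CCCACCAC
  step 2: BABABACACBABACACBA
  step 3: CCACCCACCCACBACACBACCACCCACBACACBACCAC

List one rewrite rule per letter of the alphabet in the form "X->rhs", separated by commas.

A->CAC, B->C, C->BA

  step 2 ⇒ step 3: BABABACACBABACACBA ⇒ C·CAC·C·CAC·C·CAC·BA·CAC·BA·C·CAC·C·CAC·BA·CAC·BA·C·CAC
    A ↦ CAC
    B ↦ C
    C ↦ BA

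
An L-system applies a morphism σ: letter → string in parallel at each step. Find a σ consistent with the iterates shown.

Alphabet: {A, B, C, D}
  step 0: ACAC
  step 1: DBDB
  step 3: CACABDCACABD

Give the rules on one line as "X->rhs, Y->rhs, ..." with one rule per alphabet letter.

A->D, B->CA, C->B, D->BB

  step 0 ⇒ step 1: ACAC ⇒ D·B·D·B
    A ↦ D
    C ↦ B
    B ↦ CA  (constrained at step 1)
    D ↦ BB  (constrained at step 1)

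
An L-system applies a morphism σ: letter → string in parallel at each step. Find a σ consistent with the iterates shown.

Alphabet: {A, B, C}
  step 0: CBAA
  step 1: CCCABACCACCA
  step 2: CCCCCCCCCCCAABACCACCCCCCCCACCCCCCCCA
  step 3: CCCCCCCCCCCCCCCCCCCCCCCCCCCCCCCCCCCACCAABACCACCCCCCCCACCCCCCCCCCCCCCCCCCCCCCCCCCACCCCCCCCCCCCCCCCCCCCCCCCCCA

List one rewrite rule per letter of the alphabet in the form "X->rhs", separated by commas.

A->CCA, B->ABA, C->CCC

  step 2 ⇒ step 3: CCCCCCCCCCCAABACCACCCCCCCCACCCCCCCCA ⇒ CCC·CCC·CCC·CCC·CCC·CCC·CCC·CCC·CCC·CCC·CCC·CCA·CCA·ABA·CCA·CCC·CCC·CCA·CCC·CCC·CCC·CCC·CCC·CCC·CCC·CCC·CCA·CCC·CCC·CCC·CCC·CCC·CCC·CCC·CCC·CCA
    A ↦ CCA
    B ↦ ABA
    C ↦ CCC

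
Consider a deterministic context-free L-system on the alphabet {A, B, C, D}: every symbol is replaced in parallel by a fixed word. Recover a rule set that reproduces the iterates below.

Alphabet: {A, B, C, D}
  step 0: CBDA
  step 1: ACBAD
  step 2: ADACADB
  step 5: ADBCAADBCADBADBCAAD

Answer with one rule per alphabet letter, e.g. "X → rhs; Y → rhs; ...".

  step 1 ⇒ step 2: ACBAD ⇒ AD·A·C·AD·B
    A ↦ AD
    B ↦ C
    C ↦ A
    D ↦ B

A->AD, B->C, C->A, D->B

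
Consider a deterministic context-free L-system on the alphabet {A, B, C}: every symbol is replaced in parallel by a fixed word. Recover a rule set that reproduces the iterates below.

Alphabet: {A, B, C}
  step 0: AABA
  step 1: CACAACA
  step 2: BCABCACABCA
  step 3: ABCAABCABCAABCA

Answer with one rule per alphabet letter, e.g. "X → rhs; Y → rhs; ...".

  step 2 ⇒ step 3: BCABCACABCA ⇒ A·B·CA·A·B·CA·B·CA·A·B·CA
    A ↦ CA
    B ↦ A
    C ↦ B

A->CA, B->A, C->B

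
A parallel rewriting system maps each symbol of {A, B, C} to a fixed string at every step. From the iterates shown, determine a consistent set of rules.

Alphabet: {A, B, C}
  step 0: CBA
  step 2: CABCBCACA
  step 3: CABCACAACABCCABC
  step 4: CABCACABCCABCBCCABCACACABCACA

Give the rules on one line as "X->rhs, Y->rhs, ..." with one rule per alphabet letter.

  step 3 ⇒ step 4: CABCACAACABCCABC ⇒ CA·BC·A·CA·BC·CA·BC·BC·CA·BC·A·CA·CA·BC·A·CA
    A ↦ BC
    B ↦ A
    C ↦ CA

A->BC, B->A, C->CA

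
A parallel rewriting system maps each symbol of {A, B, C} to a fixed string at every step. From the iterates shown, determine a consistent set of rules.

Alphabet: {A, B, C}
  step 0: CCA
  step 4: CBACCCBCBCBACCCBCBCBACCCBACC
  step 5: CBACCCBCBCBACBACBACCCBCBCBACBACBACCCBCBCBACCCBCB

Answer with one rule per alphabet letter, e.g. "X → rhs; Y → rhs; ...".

  step 4 ⇒ step 5: CBACCCBCBCBACCCBCBCBACCCBACC ⇒ CB·A·CC·CB·CB·CB·A·CB·A·CB·A·CC·CB·CB·CB·A·CB·A·CB·A·CC·CB·CB·CB·A·CC·CB·CB
    A ↦ CC
    B ↦ A
    C ↦ CB

A->CC, B->A, C->CB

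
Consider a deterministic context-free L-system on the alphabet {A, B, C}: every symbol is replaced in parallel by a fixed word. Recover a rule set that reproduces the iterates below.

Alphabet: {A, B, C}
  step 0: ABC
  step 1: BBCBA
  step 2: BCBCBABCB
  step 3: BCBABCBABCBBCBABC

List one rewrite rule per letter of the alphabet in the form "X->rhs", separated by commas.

A->B, B->BC, C->BA

  step 2 ⇒ step 3: BCBCBABCB ⇒ BC·BA·BC·BA·BC·B·BC·BA·BC
    A ↦ B
    B ↦ BC
    C ↦ BA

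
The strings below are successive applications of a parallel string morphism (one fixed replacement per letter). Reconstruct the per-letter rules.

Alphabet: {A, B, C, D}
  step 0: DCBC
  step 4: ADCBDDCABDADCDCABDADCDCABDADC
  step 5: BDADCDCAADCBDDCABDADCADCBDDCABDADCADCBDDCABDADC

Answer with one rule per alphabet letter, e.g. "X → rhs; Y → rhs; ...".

  step 4 ⇒ step 5: ADCBDDCABDADCDCABDADCDCABDADC ⇒ BD·A·DC·DC·A·A·DC·BD·DC·A·BD·A·DC·A·DC·BD·DC·A·BD·A·DC·A·DC·BD·DC·A·BD·A·DC
    A ↦ BD
    B ↦ DC
    C ↦ DC
    D ↦ A

A->BD, B->DC, C->DC, D->A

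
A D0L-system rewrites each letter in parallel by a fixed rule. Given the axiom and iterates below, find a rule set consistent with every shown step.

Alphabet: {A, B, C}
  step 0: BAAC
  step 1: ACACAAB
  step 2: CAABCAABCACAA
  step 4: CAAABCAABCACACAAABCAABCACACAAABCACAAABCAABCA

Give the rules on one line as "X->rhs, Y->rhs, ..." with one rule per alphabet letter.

A->CA, B->A, C->AB

  step 1 ⇒ step 2: ACACAAB ⇒ CA·AB·CA·AB·CA·CA·A
    A ↦ CA
    B ↦ A
    C ↦ AB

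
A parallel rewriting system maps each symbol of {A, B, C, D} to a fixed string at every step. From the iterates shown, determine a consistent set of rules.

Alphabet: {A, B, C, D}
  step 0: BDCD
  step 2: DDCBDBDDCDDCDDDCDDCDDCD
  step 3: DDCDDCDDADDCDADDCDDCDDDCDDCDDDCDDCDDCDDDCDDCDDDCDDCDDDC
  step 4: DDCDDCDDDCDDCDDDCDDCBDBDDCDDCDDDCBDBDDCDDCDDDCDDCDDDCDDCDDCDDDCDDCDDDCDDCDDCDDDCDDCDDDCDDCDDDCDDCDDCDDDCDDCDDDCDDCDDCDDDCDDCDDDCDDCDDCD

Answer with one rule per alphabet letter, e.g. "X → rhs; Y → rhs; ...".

A->BDB, B->DA, C->D, D->DDC

  step 3 ⇒ step 4: DDCDDCDDADDCDADDCDDCDDDCDDCDDDCDDCDDCDDDCDDCDDDCDDCDDDC ⇒ DDC·DDC·D·DDC·DDC·D·DDC·DDC·BDB·DDC·DDC·D·DDC·BDB·DDC·DDC·D·DDC·DDC·D·DDC·DDC·DDC·D·DDC·DDC·D·DDC·DDC·DDC·D·DDC·DDC·D·DDC·DDC·D·DDC·DDC·DDC·D·DDC·DDC·D·DDC·DDC·DDC·D·DDC·DDC·D·DDC·DDC·DDC·D
    A ↦ BDB
    C ↦ D
    D ↦ DDC
  step 2 ⇒ step 3: DDCBDBDDCDDCDDDCDDCDDCD ⇒ DDC·DDC·D·DA·DDC·DA·DDC·DDC·D·DDC·DDC·D·DDC·DDC·DDC·D·DDC·DDC·D·DDC·DDC·D·DDC
    B ↦ DA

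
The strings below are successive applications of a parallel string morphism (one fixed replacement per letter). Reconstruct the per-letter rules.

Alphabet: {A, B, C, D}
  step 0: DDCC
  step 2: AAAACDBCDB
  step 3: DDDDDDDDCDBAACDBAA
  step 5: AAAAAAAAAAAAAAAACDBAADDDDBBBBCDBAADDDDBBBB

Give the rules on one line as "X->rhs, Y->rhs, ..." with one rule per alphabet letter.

  step 2 ⇒ step 3: AAAACDBCDB ⇒ DD·DD·DD·DD·CD·B·AA·CD·B·AA
    A ↦ DD
    B ↦ AA
    C ↦ CD
    D ↦ B

A->DD, B->AA, C->CD, D->B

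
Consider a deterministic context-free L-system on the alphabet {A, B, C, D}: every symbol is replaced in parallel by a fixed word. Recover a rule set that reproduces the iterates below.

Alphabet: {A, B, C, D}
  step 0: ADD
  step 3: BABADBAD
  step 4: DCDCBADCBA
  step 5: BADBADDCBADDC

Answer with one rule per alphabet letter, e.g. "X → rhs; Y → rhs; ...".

A->C, B->D, C->D, D->BA

  step 4 ⇒ step 5: DCDCBADCBA ⇒ BA·D·BA·D·D·C·BA·D·D·C
    A ↦ C
    B ↦ D
    C ↦ D
    D ↦ BA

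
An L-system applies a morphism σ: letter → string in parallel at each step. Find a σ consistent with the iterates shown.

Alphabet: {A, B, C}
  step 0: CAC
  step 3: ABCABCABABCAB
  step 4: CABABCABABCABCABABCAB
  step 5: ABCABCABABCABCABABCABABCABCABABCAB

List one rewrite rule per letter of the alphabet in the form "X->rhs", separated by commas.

A->C, B->AB, C->AB

  step 4 ⇒ step 5: CABABCABABCABCABABCAB ⇒ AB·C·AB·C·AB·AB·C·AB·C·AB·AB·C·AB·AB·C·AB·C·AB·AB·C·AB
    A ↦ C
    B ↦ AB
    C ↦ AB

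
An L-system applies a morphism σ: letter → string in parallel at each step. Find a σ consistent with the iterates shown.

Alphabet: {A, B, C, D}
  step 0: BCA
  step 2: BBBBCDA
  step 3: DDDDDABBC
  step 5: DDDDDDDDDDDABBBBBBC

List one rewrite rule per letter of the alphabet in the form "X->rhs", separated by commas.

A->C, B->D, C->DA, D->BB

  step 2 ⇒ step 3: BBBBCDA ⇒ D·D·D·D·DA·BB·C
    A ↦ C
    B ↦ D
    C ↦ DA
    D ↦ BB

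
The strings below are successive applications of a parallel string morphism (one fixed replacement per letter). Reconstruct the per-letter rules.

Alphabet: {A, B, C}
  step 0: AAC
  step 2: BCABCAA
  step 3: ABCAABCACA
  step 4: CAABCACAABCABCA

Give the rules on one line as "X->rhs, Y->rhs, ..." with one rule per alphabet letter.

  step 3 ⇒ step 4: ABCAABCACA ⇒ CA·A·B·CA·CA·A·B·CA·B·CA
    A ↦ CA
    B ↦ A
    C ↦ B

A->CA, B->A, C->B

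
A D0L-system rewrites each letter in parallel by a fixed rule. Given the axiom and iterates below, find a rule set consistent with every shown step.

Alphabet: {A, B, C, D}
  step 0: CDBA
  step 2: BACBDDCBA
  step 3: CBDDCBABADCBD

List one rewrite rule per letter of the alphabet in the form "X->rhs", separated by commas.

A->BD, B->C, C->D, D->BA

  step 2 ⇒ step 3: BACBDDCBA ⇒ C·BD·D·C·BA·BA·D·C·BD
    A ↦ BD
    B ↦ C
    C ↦ D
    D ↦ BA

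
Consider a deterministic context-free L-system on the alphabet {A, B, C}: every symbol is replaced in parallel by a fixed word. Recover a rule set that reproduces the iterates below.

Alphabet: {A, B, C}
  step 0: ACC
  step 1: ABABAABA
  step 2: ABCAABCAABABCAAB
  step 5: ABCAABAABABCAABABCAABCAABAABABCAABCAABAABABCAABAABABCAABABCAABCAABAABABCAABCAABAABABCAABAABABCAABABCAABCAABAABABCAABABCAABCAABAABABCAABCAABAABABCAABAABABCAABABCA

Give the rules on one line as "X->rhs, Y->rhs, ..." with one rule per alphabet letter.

A->AB, B->CA, C->ABA

  step 1 ⇒ step 2: ABABAABA ⇒ AB·CA·AB·CA·AB·AB·CA·AB
    A ↦ AB
    B ↦ CA
  step 0 ⇒ step 1: ACC ⇒ AB·ABA·ABA
    C ↦ ABA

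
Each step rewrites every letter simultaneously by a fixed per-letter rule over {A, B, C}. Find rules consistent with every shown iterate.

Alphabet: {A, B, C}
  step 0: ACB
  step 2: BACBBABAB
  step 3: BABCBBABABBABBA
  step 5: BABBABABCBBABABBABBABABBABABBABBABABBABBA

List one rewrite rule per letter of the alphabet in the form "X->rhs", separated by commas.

  step 2 ⇒ step 3: BACBBABAB ⇒ BA·B·CB·BA·BA·B·BA·B·BA
    A ↦ B
    B ↦ BA
    C ↦ CB

A->B, B->BA, C->CB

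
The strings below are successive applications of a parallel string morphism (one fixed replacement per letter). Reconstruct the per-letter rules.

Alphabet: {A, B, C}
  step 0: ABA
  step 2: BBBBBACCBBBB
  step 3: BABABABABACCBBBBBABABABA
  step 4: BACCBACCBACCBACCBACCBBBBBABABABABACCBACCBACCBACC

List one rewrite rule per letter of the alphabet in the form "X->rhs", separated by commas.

  step 3 ⇒ step 4: BABABABABACCBBBBBABABABA ⇒ BA·CC·BA·CC·BA·CC·BA·CC·BA·CC·BB·BB·BA·BA·BA·BA·BA·CC·BA·CC·BA·CC·BA·CC
    A ↦ CC
    B ↦ BA
    C ↦ BB

A->CC, B->BA, C->BB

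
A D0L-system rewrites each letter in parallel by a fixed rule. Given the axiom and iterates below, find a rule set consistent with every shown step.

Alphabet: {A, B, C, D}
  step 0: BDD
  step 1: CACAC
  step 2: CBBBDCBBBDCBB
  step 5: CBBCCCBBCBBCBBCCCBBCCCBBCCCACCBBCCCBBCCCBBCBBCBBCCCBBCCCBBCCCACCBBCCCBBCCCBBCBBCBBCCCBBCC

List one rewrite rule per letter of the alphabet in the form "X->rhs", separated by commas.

  step 1 ⇒ step 2: CACAC ⇒ CBB·BD·CBB·BD·CBB
    A ↦ BD
    C ↦ CBB
  step 0 ⇒ step 1: BDD ⇒ C·AC·AC
    B ↦ C
  step 0 ⇒ step 1: BDD ⇒ C·AC·AC
    D ↦ AC

A->BD, B->C, C->CBB, D->AC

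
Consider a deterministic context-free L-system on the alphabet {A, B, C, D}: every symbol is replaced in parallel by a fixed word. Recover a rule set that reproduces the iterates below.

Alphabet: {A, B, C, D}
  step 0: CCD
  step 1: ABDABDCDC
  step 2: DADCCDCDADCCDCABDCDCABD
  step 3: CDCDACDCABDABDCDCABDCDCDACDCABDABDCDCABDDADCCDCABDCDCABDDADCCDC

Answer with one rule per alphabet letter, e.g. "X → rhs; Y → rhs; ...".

  step 2 ⇒ step 3: DADCCDCDADCCDCABDCDCABD ⇒ CDC·DA·CDC·ABD·ABD·CDC·ABD·CDC·DA·CDC·ABD·ABD·CDC·ABD·DA·DC·CDC·ABD·CDC·ABD·DA·DC·CDC
    A ↦ DA
    B ↦ DC
    C ↦ ABD
    D ↦ CDC

A->DA, B->DC, C->ABD, D->CDC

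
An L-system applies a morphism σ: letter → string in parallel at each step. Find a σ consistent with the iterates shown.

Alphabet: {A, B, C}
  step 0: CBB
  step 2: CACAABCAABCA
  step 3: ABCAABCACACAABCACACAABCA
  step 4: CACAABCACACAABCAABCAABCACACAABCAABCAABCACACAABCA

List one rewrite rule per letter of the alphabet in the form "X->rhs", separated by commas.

  step 3 ⇒ step 4: ABCAABCACACAABCACACAABCA ⇒ CA·CA·AB·CA·CA·CA·AB·CA·AB·CA·AB·CA·CA·CA·AB·CA·AB·CA·AB·CA·CA·CA·AB·CA
    A ↦ CA
    B ↦ CA
    C ↦ AB

A->CA, B->CA, C->AB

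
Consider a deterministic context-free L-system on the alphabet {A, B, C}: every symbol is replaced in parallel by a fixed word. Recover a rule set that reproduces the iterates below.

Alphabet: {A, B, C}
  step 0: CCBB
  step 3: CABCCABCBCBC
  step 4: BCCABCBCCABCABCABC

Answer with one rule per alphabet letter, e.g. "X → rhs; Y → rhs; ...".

  step 3 ⇒ step 4: CABCCABCBCBC ⇒ BC·C·A·BC·BC·C·A·BC·A·BC·A·BC
    A ↦ C
    B ↦ A
    C ↦ BC

A->C, B->A, C->BC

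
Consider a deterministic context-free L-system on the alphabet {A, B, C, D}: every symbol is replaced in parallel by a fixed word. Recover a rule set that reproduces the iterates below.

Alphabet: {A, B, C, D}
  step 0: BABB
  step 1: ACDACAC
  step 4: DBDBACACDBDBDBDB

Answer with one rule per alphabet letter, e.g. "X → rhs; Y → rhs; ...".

A->D, B->AC, C->B, D->AC

  step 0 ⇒ step 1: BABB ⇒ AC·D·AC·AC
    A ↦ D
    B ↦ AC
    C ↦ B  (constrained at step 1)
    D ↦ AC  (constrained at step 1)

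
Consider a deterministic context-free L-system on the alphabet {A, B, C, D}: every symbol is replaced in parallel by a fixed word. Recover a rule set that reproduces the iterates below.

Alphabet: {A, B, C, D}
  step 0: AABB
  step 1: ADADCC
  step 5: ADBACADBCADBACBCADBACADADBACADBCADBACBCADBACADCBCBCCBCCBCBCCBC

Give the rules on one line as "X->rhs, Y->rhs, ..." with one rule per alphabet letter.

  step 0 ⇒ step 1: AABB ⇒ AD·AD·C·C
    A ↦ AD
    B ↦ C
    C ↦ BC  (constrained at step 1)
    D ↦ BA  (constrained at step 1)

A->AD, B->C, C->BC, D->BA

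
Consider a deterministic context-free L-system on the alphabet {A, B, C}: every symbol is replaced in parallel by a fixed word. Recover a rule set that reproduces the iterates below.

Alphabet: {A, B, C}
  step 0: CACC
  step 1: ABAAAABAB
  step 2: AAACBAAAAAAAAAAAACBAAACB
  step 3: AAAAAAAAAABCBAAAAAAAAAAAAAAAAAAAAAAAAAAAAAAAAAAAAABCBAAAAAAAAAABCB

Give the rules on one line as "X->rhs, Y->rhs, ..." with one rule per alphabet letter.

  step 2 ⇒ step 3: AAACBAAAAAAAAAAAACBAAACB ⇒ AAA·AAA·AAA·AB·CB·AAA·AAA·AAA·AAA·AAA·AAA·AAA·AAA·AAA·AAA·AAA·AAA·AB·CB·AAA·AAA·AAA·AB·CB
    A ↦ AAA
    B ↦ CB
    C ↦ AB

A->AAA, B->CB, C->AB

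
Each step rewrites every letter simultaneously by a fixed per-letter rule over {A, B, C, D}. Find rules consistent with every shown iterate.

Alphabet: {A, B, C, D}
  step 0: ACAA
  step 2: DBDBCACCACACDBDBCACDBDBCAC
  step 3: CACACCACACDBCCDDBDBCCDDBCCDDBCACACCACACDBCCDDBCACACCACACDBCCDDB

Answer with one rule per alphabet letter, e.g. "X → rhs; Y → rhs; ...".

  step 2 ⇒ step 3: DBDBCACCACACDBDBCACDBDBCAC ⇒ CAC·AC·CAC·AC·DB·CCD·DB·DB·CCD·DB·CCD·DB·CAC·AC·CAC·AC·DB·CCD·DB·CAC·AC·CAC·AC·DB·CCD·DB
    A ↦ CCD
    B ↦ AC
    C ↦ DB
    D ↦ CAC

A->CCD, B->AC, C->DB, D->CAC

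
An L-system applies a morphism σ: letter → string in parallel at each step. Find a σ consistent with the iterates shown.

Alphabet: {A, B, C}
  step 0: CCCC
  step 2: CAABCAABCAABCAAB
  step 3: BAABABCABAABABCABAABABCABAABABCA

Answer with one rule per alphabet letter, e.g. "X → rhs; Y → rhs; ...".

A->AB, B->CA, C->BA

  step 2 ⇒ step 3: CAABCAABCAABCAAB ⇒ BA·AB·AB·CA·BA·AB·AB·CA·BA·AB·AB·CA·BA·AB·AB·CA
    A ↦ AB
    B ↦ CA
    C ↦ BA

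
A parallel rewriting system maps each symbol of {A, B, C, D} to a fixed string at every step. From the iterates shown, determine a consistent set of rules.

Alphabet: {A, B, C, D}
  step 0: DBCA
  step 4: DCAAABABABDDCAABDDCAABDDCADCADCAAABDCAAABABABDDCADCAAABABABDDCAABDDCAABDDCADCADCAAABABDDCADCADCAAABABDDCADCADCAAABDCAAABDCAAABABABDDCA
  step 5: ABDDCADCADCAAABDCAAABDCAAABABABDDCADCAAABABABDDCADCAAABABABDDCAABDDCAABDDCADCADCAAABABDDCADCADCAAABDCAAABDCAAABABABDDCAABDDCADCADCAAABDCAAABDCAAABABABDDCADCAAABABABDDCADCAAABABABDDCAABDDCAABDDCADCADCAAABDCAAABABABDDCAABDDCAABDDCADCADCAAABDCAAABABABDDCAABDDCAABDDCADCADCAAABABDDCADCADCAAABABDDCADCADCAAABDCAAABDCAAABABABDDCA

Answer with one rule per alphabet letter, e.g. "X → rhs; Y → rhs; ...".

A->DCA, B->AAB, C->D, D->AB

  step 4 ⇒ step 5: DCAAABABABDDCAABDDCAABDDCADCADCAAABDCAAABABABDDCADCAAABABABDDCAABDDCAABDDCADCADCAAABABDDCADCADCAAABABDDCADCADCAAABDCAAABDCAAABABABDDCA ⇒ AB·D·DCA·DCA·DCA·AAB·DCA·AAB·DCA·AAB·AB·AB·D·DCA·DCA·AAB·AB·AB·D·DCA·DCA·AAB·AB·AB·D·DCA·AB·D·DCA·AB·D·DCA·DCA·DCA·AAB·AB·D·DCA·DCA·DCA·AAB·DCA·AAB·DCA·AAB·AB·AB·D·DCA·AB·D·DCA·DCA·DCA·AAB·DCA·AAB·DCA·AAB·AB·AB·D·DCA·DCA·AAB·AB·AB·D·DCA·DCA·AAB·AB·AB·D·DCA·AB·D·DCA·AB·D·DCA·DCA·DCA·AAB·DCA·AAB·AB·AB·D·DCA·AB·D·DCA·AB·D·DCA·DCA·DCA·AAB·DCA·AAB·AB·AB·D·DCA·AB·D·DCA·AB·D·DCA·DCA·DCA·AAB·AB·D·DCA·DCA·DCA·AAB·AB·D·DCA·DCA·DCA·AAB·DCA·AAB·DCA·AAB·AB·AB·D·DCA
    A ↦ DCA
    B ↦ AAB
    C ↦ D
    D ↦ AB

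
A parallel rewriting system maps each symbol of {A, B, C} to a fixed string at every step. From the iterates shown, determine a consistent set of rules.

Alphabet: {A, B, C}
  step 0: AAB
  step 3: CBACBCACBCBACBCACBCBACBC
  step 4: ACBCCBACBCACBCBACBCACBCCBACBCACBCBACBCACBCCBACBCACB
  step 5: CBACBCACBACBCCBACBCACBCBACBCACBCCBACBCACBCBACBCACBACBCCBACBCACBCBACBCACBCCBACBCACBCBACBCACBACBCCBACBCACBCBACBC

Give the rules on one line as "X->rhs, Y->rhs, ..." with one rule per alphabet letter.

A->CB, B->C, C->ACB

  step 4 ⇒ step 5: ACBCCBACBCACBCBACBCACBCCBACBCACBCBACBCACBCCBACBCACB ⇒ CB·ACB·C·ACB·ACB·C·CB·ACB·C·ACB·CB·ACB·C·ACB·C·CB·ACB·C·ACB·CB·ACB·C·ACB·ACB·C·CB·ACB·C·ACB·CB·ACB·C·ACB·C·CB·ACB·C·ACB·CB·ACB·C·ACB·ACB·C·CB·ACB·C·ACB·CB·ACB·C
    A ↦ CB
    B ↦ C
    C ↦ ACB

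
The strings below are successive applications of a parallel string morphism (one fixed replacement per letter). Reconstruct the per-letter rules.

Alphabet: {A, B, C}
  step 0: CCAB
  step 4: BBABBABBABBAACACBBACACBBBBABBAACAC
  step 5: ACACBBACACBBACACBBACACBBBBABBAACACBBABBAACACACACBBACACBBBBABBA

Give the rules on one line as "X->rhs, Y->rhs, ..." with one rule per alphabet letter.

A->BB, B->AC, C->A

  step 4 ⇒ step 5: BBABBABBABBAACACBBACACBBBBABBAACAC ⇒ AC·AC·BB·AC·AC·BB·AC·AC·BB·AC·AC·BB·BB·A·BB·A·AC·AC·BB·A·BB·A·AC·AC·AC·AC·BB·AC·AC·BB·BB·A·BB·A
    A ↦ BB
    B ↦ AC
    C ↦ A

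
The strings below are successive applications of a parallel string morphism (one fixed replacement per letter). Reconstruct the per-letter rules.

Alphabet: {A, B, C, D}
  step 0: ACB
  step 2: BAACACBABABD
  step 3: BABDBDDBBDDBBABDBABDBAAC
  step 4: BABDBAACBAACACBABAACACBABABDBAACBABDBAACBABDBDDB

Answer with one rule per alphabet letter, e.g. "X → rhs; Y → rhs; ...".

  step 3 ⇒ step 4: BABDBDDBBDDBBABDBABDBAAC ⇒ BA·BD·BA·AC·BA·AC·AC·BA·BA·AC·AC·BA·BA·BD·BA·AC·BA·BD·BA·AC·BA·BD·BD·DB
    A ↦ BD
    B ↦ BA
    C ↦ DB
    D ↦ AC

A->BD, B->BA, C->DB, D->AC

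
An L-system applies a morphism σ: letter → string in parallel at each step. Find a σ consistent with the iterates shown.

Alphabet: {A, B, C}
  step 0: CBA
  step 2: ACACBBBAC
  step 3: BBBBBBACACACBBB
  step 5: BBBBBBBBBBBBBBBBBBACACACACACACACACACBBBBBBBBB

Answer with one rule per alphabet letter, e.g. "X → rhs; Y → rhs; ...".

A->B, B->AC, C->BB

  step 2 ⇒ step 3: ACACBBBAC ⇒ B·BB·B·BB·AC·AC·AC·B·BB
    A ↦ B
    B ↦ AC
    C ↦ BB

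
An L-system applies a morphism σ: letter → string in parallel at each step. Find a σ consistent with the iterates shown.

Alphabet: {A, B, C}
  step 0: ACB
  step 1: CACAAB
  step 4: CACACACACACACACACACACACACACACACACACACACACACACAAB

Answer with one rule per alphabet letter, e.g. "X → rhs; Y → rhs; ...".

  step 0 ⇒ step 1: ACB ⇒ CA·CA·AB
    A ↦ CA
    B ↦ AB
    C ↦ CA

A->CA, B->AB, C->CA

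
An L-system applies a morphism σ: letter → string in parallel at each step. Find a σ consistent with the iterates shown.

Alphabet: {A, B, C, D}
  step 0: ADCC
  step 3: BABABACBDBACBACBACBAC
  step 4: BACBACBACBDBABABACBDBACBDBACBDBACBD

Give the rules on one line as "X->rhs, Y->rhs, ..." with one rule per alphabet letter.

A->C, B->BA, C->BD, D->BA

  step 3 ⇒ step 4: BABABACBDBACBACBACBAC ⇒ BA·C·BA·C·BA·C·BD·BA·BA·BA·C·BD·BA·C·BD·BA·C·BD·BA·C·BD
    A ↦ C
    B ↦ BA
    C ↦ BD
    D ↦ BA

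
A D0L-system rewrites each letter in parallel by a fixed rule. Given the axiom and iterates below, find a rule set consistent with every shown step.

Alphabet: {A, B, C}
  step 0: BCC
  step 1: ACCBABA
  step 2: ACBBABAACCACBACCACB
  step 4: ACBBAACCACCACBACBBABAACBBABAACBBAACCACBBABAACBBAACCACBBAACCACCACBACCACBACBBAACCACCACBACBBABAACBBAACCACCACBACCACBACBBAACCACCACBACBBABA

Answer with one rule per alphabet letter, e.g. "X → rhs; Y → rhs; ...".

  step 1 ⇒ step 2: ACCBABA ⇒ ACB·BA·BA·ACC·ACB·ACC·ACB
    A ↦ ACB
    B ↦ ACC
    C ↦ BA

A->ACB, B->ACC, C->BA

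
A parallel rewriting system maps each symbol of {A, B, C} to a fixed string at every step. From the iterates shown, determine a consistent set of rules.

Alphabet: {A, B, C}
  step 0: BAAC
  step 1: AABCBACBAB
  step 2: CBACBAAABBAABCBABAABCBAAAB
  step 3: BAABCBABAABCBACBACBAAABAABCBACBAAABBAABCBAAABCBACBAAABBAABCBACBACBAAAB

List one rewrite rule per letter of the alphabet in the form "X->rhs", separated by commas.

A->CBA, B->AAB, C->B

  step 2 ⇒ step 3: CBACBAAABBAABCBABAABCBAAAB ⇒ B·AAB·CBA·B·AAB·CBA·CBA·CBA·AAB·AAB·CBA·CBA·AAB·B·AAB·CBA·AAB·CBA·CBA·AAB·B·AAB·CBA·CBA·CBA·AAB
    A ↦ CBA
    B ↦ AAB
    C ↦ B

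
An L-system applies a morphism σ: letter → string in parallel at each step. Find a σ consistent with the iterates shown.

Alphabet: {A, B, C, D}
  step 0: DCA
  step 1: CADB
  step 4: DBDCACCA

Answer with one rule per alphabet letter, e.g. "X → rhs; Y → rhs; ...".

  step 0 ⇒ step 1: DCA ⇒ CA·D·B
    A ↦ B
    C ↦ D
    D ↦ CA
    B ↦ C  (constrained at step 1)

A->B, B->C, C->D, D->CA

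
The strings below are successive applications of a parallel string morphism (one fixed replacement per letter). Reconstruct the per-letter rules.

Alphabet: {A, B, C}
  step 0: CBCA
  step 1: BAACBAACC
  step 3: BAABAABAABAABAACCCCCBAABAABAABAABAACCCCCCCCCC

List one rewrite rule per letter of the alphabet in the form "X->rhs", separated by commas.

  step 0 ⇒ step 1: CBCA ⇒ BAA·C·BAA·CC
    A ↦ CC
    B ↦ C
    C ↦ BAA

A->CC, B->C, C->BAA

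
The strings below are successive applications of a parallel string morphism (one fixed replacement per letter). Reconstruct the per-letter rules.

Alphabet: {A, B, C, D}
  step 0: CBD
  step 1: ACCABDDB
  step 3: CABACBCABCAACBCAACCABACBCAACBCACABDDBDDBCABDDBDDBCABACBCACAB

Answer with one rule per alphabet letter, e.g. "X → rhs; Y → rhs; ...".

A->BCA, B->CAB, C->AC, D->DDB

  step 0 ⇒ step 1: CBD ⇒ AC·CAB·DDB
    B ↦ CAB
    C ↦ AC
    D ↦ DDB
    A ↦ BCA  (constrained at step 1)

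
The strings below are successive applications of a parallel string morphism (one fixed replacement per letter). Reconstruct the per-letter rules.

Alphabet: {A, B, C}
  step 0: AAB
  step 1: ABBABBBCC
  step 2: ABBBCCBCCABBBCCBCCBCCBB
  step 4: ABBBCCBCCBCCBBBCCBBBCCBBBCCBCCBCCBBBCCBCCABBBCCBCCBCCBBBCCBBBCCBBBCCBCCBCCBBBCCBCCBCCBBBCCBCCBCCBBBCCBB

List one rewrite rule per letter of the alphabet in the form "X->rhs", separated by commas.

A->ABB, B->BCC, C->B

  step 1 ⇒ step 2: ABBABBBCC ⇒ ABB·BCC·BCC·ABB·BCC·BCC·BCC·B·B
    A ↦ ABB
    B ↦ BCC
    C ↦ B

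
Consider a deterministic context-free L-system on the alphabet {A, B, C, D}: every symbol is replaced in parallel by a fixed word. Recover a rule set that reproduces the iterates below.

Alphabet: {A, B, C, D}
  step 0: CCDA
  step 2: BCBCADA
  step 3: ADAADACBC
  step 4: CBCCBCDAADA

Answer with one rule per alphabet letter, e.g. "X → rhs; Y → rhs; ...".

  step 3 ⇒ step 4: ADAADACBC ⇒ C·B·C·C·B·C·DA·A·DA
    A ↦ C
    B ↦ A
    C ↦ DA
    D ↦ B

A->C, B->A, C->DA, D->B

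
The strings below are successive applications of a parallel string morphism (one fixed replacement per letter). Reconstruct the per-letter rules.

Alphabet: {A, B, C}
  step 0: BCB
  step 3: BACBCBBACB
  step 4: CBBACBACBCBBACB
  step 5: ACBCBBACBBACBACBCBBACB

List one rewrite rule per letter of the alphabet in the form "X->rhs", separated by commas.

  step 4 ⇒ step 5: CBBACBACBCBBACB ⇒ A·CB·CB·B·A·CB·B·A·CB·A·CB·CB·B·A·CB
    A ↦ B
    B ↦ CB
    C ↦ A

A->B, B->CB, C->A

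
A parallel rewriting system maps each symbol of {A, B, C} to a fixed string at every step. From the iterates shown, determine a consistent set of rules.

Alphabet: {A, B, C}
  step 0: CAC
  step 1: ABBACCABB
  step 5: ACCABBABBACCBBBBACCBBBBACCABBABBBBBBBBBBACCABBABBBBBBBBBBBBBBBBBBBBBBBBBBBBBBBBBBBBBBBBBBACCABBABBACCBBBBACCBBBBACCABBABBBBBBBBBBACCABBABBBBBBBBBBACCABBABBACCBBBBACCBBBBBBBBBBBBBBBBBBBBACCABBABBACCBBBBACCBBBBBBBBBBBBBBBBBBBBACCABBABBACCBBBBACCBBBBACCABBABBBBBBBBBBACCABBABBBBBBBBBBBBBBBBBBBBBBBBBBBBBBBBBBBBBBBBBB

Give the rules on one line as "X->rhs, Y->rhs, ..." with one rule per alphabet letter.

  step 0 ⇒ step 1: CAC ⇒ ABB·ACC·ABB
    A ↦ ACC
    C ↦ ABB
    B ↦ BB  (constrained at step 1)

A->ACC, B->BB, C->ABB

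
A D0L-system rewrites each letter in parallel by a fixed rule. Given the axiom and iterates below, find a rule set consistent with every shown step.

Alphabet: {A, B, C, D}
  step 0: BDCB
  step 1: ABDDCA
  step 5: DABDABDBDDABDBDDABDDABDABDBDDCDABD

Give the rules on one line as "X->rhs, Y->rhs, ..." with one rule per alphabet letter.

  step 0 ⇒ step 1: BDCB ⇒ A·BD·DC·A
    B ↦ A
    C ↦ DC
    D ↦ BD
    A ↦ D  (constrained at step 1)

A->D, B->A, C->DC, D->BD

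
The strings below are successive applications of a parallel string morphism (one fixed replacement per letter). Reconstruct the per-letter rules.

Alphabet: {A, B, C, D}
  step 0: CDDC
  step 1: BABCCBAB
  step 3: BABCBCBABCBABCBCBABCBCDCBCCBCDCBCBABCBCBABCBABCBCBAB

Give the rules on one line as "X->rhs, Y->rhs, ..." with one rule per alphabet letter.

  step 0 ⇒ step 1: CDDC ⇒ BAB·C·C·BAB
    C ↦ BAB
    D ↦ C
    A ↦ D  (constrained at step 1)
    B ↦ CBC  (constrained at step 1)

A->D, B->CBC, C->BAB, D->C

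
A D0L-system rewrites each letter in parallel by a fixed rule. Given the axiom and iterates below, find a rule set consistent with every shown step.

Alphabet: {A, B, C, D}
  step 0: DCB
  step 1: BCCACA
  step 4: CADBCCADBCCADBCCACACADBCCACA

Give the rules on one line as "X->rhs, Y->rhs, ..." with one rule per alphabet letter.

  step 0 ⇒ step 1: DCB ⇒ BC·CA·CA
    B ↦ CA
    C ↦ CA
    D ↦ BC
    A ↦ D  (constrained at step 1)

A->D, B->CA, C->CA, D->BC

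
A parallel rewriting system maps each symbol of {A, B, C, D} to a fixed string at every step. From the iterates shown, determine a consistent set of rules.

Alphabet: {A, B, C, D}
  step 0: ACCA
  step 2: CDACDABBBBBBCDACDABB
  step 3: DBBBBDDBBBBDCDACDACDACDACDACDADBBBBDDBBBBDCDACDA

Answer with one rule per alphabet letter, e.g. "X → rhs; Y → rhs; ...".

A->BBD, B->CDA, C->D, D->BB

  step 2 ⇒ step 3: CDACDABBBBBBCDACDABB ⇒ D·BB·BBD·D·BB·BBD·CDA·CDA·CDA·CDA·CDA·CDA·D·BB·BBD·D·BB·BBD·CDA·CDA
    A ↦ BBD
    B ↦ CDA
    C ↦ D
    D ↦ BB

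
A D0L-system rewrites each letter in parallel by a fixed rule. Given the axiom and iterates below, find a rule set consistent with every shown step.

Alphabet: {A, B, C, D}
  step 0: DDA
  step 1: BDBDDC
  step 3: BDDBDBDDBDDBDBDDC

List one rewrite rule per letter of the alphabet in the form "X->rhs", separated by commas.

  step 0 ⇒ step 1: DDA ⇒ BD·BD·DC
    A ↦ DC
    D ↦ BD
    B ↦ D  (constrained at step 1)
    C ↦ DA  (constrained at step 1)

A->DC, B->D, C->DA, D->BD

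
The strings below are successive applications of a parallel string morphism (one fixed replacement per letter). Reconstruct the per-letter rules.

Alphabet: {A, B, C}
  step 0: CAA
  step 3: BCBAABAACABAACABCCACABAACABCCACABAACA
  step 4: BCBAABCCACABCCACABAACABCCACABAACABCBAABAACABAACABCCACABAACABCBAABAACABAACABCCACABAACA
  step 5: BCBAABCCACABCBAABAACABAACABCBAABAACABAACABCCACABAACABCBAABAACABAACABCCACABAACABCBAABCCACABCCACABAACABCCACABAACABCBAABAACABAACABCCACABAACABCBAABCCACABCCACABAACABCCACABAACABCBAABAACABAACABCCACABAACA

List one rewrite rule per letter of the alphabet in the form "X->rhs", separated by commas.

A->CA, B->BC, C->BAA

  step 4 ⇒ step 5: BCBAABCCACABCCACABAACABCCACABAACABCBAABAACABAACABCCACABAACABCBAABAACABAACABCCACABAACA ⇒ BC·BAA·BC·CA·CA·BC·BAA·BAA·CA·BAA·CA·BC·BAA·BAA·CA·BAA·CA·BC·CA·CA·BAA·CA·BC·BAA·BAA·CA·BAA·CA·BC·CA·CA·BAA·CA·BC·BAA·BC·CA·CA·BC·CA·CA·BAA·CA·BC·CA·CA·BAA·CA·BC·BAA·BAA·CA·BAA·CA·BC·CA·CA·BAA·CA·BC·BAA·BC·CA·CA·BC·CA·CA·BAA·CA·BC·CA·CA·BAA·CA·BC·BAA·BAA·CA·BAA·CA·BC·CA·CA·BAA·CA
    A ↦ CA
    B ↦ BC
    C ↦ BAA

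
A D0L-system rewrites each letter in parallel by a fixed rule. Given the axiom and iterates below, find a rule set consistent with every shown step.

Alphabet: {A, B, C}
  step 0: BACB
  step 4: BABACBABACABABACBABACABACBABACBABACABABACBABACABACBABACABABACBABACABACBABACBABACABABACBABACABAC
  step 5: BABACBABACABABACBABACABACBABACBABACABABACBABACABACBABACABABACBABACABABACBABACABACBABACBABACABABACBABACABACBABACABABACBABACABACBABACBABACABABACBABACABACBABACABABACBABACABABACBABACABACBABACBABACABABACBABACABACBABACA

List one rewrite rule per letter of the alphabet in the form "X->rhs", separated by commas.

A->BAC, B->BA, C->A

  step 4 ⇒ step 5: BABACBABACABABACBABACABACBABACBABACABABACBABACABACBABACABABACBABACABACBABACBABACABABACBABACABAC ⇒ BA·BAC·BA·BAC·A·BA·BAC·BA·BAC·A·BAC·BA·BAC·BA·BAC·A·BA·BAC·BA·BAC·A·BAC·BA·BAC·A·BA·BAC·BA·BAC·A·BA·BAC·BA·BAC·A·BAC·BA·BAC·BA·BAC·A·BA·BAC·BA·BAC·A·BAC·BA·BAC·A·BA·BAC·BA·BAC·A·BAC·BA·BAC·BA·BAC·A·BA·BAC·BA·BAC·A·BAC·BA·BAC·A·BA·BAC·BA·BAC·A·BA·BAC·BA·BAC·A·BAC·BA·BAC·BA·BAC·A·BA·BAC·BA·BAC·A·BAC·BA·BAC·A
    A ↦ BAC
    B ↦ BA
    C ↦ A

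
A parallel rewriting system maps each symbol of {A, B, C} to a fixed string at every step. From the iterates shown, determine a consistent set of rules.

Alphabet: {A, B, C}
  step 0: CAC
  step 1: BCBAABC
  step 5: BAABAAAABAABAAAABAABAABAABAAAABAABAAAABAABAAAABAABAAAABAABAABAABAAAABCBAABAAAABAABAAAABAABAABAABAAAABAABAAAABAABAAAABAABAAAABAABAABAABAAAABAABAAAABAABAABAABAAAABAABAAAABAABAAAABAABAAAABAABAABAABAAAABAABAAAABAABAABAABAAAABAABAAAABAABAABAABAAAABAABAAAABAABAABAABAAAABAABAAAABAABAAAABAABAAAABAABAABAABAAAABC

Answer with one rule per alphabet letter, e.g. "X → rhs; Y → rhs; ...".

  step 0 ⇒ step 1: CAC ⇒ BC·BAA·BC
    A ↦ BAA
    C ↦ BC
    B ↦ AA  (constrained at step 1)

A->BAA, B->AA, C->BC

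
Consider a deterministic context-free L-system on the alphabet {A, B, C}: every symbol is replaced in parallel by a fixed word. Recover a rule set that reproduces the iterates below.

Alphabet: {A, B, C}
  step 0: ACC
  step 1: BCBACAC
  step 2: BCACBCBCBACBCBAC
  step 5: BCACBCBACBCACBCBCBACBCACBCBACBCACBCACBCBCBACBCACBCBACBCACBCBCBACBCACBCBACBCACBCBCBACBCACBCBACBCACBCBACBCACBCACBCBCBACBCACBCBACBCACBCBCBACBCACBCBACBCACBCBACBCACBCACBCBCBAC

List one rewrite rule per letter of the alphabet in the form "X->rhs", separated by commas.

  step 1 ⇒ step 2: BCBACAC ⇒ BC·AC·BC·BCB·AC·BCB·AC
    A ↦ BCB
    B ↦ BC
    C ↦ AC

A->BCB, B->BC, C->AC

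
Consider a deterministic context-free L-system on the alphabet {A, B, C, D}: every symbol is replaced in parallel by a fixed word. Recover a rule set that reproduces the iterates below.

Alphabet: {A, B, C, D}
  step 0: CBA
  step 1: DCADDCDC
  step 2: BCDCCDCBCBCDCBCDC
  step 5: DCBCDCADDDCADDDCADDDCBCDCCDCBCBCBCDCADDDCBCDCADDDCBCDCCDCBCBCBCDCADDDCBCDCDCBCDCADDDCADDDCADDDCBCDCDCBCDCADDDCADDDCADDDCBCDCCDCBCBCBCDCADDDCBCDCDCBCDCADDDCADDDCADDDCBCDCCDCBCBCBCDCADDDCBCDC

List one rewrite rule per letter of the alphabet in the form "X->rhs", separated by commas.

  step 1 ⇒ step 2: DCADDCDC ⇒ BC·DC·CDC·BC·BC·DC·BC·DC
    A ↦ CDC
    C ↦ DC
    D ↦ BC
  step 0 ⇒ step 1: CBA ⇒ DC·ADD·CDC
    B ↦ ADD

A->CDC, B->ADD, C->DC, D->BC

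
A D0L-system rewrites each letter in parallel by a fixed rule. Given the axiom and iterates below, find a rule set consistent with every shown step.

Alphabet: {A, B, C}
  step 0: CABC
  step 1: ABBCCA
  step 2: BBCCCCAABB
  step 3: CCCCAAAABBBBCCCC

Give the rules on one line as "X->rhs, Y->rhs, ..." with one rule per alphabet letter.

A->BB, B->CC, C->A

  step 2 ⇒ step 3: BBCCCCAABB ⇒ CC·CC·A·A·A·A·BB·BB·CC·CC
    A ↦ BB
    B ↦ CC
    C ↦ A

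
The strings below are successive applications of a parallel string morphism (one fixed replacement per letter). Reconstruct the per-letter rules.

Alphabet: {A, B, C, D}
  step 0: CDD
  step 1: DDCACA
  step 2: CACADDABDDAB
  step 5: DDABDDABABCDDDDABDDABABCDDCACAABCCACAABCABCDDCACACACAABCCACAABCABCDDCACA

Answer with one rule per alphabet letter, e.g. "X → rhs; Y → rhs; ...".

A->AB, B->C, C->DD, D->CA

  step 1 ⇒ step 2: DDCACA ⇒ CA·CA·DD·AB·DD·AB
    A ↦ AB
    C ↦ DD
    D ↦ CA
    B ↦ C  (constrained at step 2)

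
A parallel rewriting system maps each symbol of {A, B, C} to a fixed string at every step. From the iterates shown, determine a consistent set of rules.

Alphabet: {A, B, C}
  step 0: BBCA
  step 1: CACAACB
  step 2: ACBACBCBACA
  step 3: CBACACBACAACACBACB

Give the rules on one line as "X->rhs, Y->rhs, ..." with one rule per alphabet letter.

A->CB, B->CA, C->A

  step 2 ⇒ step 3: ACBACBCBACA ⇒ CB·A·CA·CB·A·CA·A·CA·CB·A·CB
    A ↦ CB
    B ↦ CA
    C ↦ A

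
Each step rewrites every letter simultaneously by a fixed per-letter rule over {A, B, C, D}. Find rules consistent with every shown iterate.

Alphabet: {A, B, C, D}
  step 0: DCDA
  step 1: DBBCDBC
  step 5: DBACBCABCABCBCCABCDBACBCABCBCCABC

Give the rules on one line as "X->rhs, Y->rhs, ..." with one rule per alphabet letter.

  step 0 ⇒ step 1: DCDA ⇒ DB·BC·DB·C
    A ↦ C
    C ↦ BC
    D ↦ DB
    B ↦ A  (constrained at step 1)

A->C, B->A, C->BC, D->DB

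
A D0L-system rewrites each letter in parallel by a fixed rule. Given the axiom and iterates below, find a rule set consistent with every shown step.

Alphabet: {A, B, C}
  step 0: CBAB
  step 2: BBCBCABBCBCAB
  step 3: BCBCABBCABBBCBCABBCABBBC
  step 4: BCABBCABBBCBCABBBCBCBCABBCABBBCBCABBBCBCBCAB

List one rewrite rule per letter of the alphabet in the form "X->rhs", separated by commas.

  step 3 ⇒ step 4: BCBCABBCABBBCBCABBCABBBC ⇒ BC·AB·BC·AB·B·BC·BC·AB·B·BC·BC·BC·AB·BC·AB·B·BC·BC·AB·B·BC·BC·BC·AB
    A ↦ B
    B ↦ BC
    C ↦ AB

A->B, B->BC, C->AB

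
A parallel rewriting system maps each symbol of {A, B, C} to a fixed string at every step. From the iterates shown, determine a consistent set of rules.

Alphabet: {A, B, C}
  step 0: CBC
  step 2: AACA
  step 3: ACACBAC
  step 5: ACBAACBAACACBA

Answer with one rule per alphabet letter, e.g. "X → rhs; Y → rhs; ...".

  step 2 ⇒ step 3: AACA ⇒ AC·AC·B·AC
    A ↦ AC
    C ↦ B
    B ↦ A  (constrained at step 0)

A->AC, B->A, C->B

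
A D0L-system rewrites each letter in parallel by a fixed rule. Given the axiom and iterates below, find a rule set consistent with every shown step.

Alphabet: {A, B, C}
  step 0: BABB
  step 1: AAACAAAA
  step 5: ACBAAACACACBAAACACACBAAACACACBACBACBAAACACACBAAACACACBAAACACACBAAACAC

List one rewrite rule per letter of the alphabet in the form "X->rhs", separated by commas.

  step 0 ⇒ step 1: BABB ⇒ AA·AC·AA·AA
    A ↦ AC
    B ↦ AA
    C ↦ B  (constrained at step 1)

A->AC, B->AA, C->B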